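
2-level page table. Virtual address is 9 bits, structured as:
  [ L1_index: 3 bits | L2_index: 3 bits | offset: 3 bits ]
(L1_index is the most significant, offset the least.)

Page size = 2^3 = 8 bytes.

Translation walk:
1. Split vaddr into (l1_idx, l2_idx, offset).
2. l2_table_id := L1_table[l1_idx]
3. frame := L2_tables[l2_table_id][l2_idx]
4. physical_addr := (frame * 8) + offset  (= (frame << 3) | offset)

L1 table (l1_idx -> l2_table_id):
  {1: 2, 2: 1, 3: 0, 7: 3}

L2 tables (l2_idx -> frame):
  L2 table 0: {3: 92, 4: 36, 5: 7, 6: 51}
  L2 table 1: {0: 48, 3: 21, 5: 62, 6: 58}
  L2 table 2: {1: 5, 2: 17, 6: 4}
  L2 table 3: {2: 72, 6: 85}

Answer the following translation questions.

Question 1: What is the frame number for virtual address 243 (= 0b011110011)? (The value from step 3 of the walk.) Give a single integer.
Answer: 51

Derivation:
vaddr = 243: l1_idx=3, l2_idx=6
L1[3] = 0; L2[0][6] = 51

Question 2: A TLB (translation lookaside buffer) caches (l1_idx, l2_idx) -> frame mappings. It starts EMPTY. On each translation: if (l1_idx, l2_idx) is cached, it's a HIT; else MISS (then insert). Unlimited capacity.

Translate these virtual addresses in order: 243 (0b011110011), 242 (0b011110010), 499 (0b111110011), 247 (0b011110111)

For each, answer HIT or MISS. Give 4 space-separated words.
Answer: MISS HIT MISS HIT

Derivation:
vaddr=243: (3,6) not in TLB -> MISS, insert
vaddr=242: (3,6) in TLB -> HIT
vaddr=499: (7,6) not in TLB -> MISS, insert
vaddr=247: (3,6) in TLB -> HIT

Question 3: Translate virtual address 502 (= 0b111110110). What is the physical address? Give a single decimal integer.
Answer: 686

Derivation:
vaddr = 502 = 0b111110110
Split: l1_idx=7, l2_idx=6, offset=6
L1[7] = 3
L2[3][6] = 85
paddr = 85 * 8 + 6 = 686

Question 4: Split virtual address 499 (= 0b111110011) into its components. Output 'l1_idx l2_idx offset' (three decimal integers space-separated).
vaddr = 499 = 0b111110011
  top 3 bits -> l1_idx = 7
  next 3 bits -> l2_idx = 6
  bottom 3 bits -> offset = 3

Answer: 7 6 3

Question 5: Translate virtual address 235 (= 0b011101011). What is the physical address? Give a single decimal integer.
Answer: 59

Derivation:
vaddr = 235 = 0b011101011
Split: l1_idx=3, l2_idx=5, offset=3
L1[3] = 0
L2[0][5] = 7
paddr = 7 * 8 + 3 = 59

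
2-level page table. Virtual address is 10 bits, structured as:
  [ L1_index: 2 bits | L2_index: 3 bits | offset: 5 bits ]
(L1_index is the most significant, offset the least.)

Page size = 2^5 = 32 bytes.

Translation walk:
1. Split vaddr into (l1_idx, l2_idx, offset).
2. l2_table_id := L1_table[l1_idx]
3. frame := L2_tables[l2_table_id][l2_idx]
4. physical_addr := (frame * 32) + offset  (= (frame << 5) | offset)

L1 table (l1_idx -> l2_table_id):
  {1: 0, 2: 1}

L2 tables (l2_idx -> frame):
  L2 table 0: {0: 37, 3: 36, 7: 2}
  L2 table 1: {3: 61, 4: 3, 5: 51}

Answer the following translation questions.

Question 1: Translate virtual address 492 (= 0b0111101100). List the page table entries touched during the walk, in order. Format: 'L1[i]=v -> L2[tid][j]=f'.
Answer: L1[1]=0 -> L2[0][7]=2

Derivation:
vaddr = 492 = 0b0111101100
Split: l1_idx=1, l2_idx=7, offset=12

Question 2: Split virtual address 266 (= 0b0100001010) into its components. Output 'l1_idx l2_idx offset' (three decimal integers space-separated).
vaddr = 266 = 0b0100001010
  top 2 bits -> l1_idx = 1
  next 3 bits -> l2_idx = 0
  bottom 5 bits -> offset = 10

Answer: 1 0 10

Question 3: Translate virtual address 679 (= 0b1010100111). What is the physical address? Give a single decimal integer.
vaddr = 679 = 0b1010100111
Split: l1_idx=2, l2_idx=5, offset=7
L1[2] = 1
L2[1][5] = 51
paddr = 51 * 32 + 7 = 1639

Answer: 1639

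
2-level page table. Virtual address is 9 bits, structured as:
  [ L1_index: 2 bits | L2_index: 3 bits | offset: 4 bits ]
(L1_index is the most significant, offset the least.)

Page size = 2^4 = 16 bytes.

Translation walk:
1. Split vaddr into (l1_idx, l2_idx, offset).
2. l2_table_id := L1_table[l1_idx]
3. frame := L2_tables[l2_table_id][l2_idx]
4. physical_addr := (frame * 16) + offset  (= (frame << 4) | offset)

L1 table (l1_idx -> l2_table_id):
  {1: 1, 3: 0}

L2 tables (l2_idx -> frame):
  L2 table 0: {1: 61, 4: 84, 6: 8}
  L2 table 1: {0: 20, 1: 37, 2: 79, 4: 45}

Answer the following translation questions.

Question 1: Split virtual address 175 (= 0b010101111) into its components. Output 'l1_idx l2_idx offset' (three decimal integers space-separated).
vaddr = 175 = 0b010101111
  top 2 bits -> l1_idx = 1
  next 3 bits -> l2_idx = 2
  bottom 4 bits -> offset = 15

Answer: 1 2 15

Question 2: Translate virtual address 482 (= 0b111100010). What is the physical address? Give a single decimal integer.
vaddr = 482 = 0b111100010
Split: l1_idx=3, l2_idx=6, offset=2
L1[3] = 0
L2[0][6] = 8
paddr = 8 * 16 + 2 = 130

Answer: 130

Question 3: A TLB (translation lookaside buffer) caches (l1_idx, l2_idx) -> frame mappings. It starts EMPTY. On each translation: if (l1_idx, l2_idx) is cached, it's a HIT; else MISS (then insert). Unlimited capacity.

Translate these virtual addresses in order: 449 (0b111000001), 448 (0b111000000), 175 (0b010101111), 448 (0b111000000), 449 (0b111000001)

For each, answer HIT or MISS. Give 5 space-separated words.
Answer: MISS HIT MISS HIT HIT

Derivation:
vaddr=449: (3,4) not in TLB -> MISS, insert
vaddr=448: (3,4) in TLB -> HIT
vaddr=175: (1,2) not in TLB -> MISS, insert
vaddr=448: (3,4) in TLB -> HIT
vaddr=449: (3,4) in TLB -> HIT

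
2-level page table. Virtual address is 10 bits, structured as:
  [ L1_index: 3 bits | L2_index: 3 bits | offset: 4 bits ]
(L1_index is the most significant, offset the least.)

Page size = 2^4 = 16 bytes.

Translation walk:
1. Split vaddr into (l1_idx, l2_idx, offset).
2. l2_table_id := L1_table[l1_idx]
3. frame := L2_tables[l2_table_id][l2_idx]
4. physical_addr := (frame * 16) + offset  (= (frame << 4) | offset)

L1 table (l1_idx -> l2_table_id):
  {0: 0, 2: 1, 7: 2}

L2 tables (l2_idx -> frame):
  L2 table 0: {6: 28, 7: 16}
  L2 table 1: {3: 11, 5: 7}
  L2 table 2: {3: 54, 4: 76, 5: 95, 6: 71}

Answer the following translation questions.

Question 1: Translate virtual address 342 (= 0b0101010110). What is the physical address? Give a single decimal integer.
vaddr = 342 = 0b0101010110
Split: l1_idx=2, l2_idx=5, offset=6
L1[2] = 1
L2[1][5] = 7
paddr = 7 * 16 + 6 = 118

Answer: 118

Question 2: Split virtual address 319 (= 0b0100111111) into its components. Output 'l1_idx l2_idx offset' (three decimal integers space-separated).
vaddr = 319 = 0b0100111111
  top 3 bits -> l1_idx = 2
  next 3 bits -> l2_idx = 3
  bottom 4 bits -> offset = 15

Answer: 2 3 15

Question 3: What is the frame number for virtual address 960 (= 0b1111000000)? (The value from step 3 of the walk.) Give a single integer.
Answer: 76

Derivation:
vaddr = 960: l1_idx=7, l2_idx=4
L1[7] = 2; L2[2][4] = 76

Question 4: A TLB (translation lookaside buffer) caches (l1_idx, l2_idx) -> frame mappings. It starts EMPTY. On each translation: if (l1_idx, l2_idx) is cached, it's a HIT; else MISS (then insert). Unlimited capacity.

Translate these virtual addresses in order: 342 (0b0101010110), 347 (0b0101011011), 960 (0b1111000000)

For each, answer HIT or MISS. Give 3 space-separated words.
vaddr=342: (2,5) not in TLB -> MISS, insert
vaddr=347: (2,5) in TLB -> HIT
vaddr=960: (7,4) not in TLB -> MISS, insert

Answer: MISS HIT MISS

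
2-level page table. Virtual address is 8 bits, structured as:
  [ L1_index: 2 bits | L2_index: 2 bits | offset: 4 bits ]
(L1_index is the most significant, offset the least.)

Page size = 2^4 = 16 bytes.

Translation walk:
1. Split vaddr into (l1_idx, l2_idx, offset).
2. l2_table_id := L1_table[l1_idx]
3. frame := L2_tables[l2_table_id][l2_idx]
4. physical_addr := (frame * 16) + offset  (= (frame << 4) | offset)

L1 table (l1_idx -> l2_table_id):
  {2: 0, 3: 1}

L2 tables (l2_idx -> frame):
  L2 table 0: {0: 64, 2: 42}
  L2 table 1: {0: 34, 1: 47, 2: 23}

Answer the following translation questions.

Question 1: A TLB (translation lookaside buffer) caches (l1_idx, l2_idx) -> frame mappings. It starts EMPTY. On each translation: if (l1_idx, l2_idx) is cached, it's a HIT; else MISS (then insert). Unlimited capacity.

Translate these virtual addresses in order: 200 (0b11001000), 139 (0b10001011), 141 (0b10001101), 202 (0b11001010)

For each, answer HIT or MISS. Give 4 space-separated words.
vaddr=200: (3,0) not in TLB -> MISS, insert
vaddr=139: (2,0) not in TLB -> MISS, insert
vaddr=141: (2,0) in TLB -> HIT
vaddr=202: (3,0) in TLB -> HIT

Answer: MISS MISS HIT HIT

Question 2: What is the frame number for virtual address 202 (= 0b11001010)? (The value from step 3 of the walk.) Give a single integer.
vaddr = 202: l1_idx=3, l2_idx=0
L1[3] = 1; L2[1][0] = 34

Answer: 34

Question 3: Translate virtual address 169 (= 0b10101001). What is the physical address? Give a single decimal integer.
Answer: 681

Derivation:
vaddr = 169 = 0b10101001
Split: l1_idx=2, l2_idx=2, offset=9
L1[2] = 0
L2[0][2] = 42
paddr = 42 * 16 + 9 = 681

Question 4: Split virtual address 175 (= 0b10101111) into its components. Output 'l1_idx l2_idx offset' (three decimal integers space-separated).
vaddr = 175 = 0b10101111
  top 2 bits -> l1_idx = 2
  next 2 bits -> l2_idx = 2
  bottom 4 bits -> offset = 15

Answer: 2 2 15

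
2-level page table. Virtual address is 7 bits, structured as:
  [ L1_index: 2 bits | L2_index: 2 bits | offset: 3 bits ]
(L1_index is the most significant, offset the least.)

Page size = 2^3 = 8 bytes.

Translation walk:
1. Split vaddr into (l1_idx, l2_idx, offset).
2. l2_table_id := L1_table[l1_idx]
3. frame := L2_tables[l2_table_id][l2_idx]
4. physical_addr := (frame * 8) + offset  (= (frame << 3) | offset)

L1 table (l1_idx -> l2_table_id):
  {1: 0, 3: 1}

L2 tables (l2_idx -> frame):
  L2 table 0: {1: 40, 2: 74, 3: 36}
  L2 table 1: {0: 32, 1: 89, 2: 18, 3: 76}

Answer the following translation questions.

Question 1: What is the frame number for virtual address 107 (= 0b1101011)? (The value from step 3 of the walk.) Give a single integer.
Answer: 89

Derivation:
vaddr = 107: l1_idx=3, l2_idx=1
L1[3] = 1; L2[1][1] = 89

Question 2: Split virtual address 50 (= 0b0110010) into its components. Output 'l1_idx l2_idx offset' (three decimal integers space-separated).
Answer: 1 2 2

Derivation:
vaddr = 50 = 0b0110010
  top 2 bits -> l1_idx = 1
  next 2 bits -> l2_idx = 2
  bottom 3 bits -> offset = 2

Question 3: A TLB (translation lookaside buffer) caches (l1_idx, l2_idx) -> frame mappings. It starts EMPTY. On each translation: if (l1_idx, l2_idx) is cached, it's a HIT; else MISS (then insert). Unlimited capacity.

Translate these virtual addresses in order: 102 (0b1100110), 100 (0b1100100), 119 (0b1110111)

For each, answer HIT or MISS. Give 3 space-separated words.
Answer: MISS HIT MISS

Derivation:
vaddr=102: (3,0) not in TLB -> MISS, insert
vaddr=100: (3,0) in TLB -> HIT
vaddr=119: (3,2) not in TLB -> MISS, insert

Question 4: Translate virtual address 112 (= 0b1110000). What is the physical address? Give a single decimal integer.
Answer: 144

Derivation:
vaddr = 112 = 0b1110000
Split: l1_idx=3, l2_idx=2, offset=0
L1[3] = 1
L2[1][2] = 18
paddr = 18 * 8 + 0 = 144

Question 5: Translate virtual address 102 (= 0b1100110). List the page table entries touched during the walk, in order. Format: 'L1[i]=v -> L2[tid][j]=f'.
vaddr = 102 = 0b1100110
Split: l1_idx=3, l2_idx=0, offset=6

Answer: L1[3]=1 -> L2[1][0]=32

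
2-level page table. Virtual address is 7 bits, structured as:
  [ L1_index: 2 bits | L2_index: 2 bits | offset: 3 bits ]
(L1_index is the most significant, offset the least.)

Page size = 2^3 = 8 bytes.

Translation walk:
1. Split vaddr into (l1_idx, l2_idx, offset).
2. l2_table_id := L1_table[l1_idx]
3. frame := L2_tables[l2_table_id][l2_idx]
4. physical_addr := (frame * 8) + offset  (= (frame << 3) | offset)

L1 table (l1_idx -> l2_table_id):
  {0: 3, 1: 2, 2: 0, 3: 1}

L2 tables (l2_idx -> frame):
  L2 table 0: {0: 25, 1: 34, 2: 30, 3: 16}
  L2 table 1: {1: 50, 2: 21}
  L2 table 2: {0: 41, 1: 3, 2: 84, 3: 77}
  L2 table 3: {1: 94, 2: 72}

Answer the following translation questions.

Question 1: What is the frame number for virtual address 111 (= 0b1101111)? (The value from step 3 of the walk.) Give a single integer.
vaddr = 111: l1_idx=3, l2_idx=1
L1[3] = 1; L2[1][1] = 50

Answer: 50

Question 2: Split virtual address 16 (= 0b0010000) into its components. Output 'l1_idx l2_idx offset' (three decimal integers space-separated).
vaddr = 16 = 0b0010000
  top 2 bits -> l1_idx = 0
  next 2 bits -> l2_idx = 2
  bottom 3 bits -> offset = 0

Answer: 0 2 0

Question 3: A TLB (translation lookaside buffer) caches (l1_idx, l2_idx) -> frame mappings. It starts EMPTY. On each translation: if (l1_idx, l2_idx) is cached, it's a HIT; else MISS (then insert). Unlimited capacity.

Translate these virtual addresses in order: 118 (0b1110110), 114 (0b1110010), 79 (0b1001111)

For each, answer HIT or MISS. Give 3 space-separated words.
vaddr=118: (3,2) not in TLB -> MISS, insert
vaddr=114: (3,2) in TLB -> HIT
vaddr=79: (2,1) not in TLB -> MISS, insert

Answer: MISS HIT MISS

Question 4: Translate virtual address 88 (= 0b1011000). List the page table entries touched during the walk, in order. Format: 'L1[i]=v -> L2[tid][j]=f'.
vaddr = 88 = 0b1011000
Split: l1_idx=2, l2_idx=3, offset=0

Answer: L1[2]=0 -> L2[0][3]=16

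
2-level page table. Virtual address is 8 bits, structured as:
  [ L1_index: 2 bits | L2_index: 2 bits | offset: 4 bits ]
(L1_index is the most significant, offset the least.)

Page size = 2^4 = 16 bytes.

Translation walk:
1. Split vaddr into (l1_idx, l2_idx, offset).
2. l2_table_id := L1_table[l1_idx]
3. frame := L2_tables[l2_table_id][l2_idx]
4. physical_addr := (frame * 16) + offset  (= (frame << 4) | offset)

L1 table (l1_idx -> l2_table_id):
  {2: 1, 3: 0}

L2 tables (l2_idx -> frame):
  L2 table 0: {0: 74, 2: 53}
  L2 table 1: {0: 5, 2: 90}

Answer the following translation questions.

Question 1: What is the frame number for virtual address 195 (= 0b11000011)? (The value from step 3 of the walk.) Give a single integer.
vaddr = 195: l1_idx=3, l2_idx=0
L1[3] = 0; L2[0][0] = 74

Answer: 74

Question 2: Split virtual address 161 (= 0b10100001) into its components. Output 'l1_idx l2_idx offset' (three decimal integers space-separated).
Answer: 2 2 1

Derivation:
vaddr = 161 = 0b10100001
  top 2 bits -> l1_idx = 2
  next 2 bits -> l2_idx = 2
  bottom 4 bits -> offset = 1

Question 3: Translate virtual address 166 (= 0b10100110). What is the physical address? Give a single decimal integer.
vaddr = 166 = 0b10100110
Split: l1_idx=2, l2_idx=2, offset=6
L1[2] = 1
L2[1][2] = 90
paddr = 90 * 16 + 6 = 1446

Answer: 1446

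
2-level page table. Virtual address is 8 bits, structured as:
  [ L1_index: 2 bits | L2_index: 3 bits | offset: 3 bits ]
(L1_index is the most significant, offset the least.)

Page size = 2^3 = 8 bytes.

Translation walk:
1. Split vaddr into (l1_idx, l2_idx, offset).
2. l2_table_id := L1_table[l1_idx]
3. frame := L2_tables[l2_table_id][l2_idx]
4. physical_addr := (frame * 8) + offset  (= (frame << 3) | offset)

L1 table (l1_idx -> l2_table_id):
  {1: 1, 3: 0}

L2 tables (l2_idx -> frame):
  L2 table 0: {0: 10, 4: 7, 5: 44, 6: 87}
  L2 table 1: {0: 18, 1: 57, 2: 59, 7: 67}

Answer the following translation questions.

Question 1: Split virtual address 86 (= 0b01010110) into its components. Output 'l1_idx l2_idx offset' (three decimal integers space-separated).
vaddr = 86 = 0b01010110
  top 2 bits -> l1_idx = 1
  next 3 bits -> l2_idx = 2
  bottom 3 bits -> offset = 6

Answer: 1 2 6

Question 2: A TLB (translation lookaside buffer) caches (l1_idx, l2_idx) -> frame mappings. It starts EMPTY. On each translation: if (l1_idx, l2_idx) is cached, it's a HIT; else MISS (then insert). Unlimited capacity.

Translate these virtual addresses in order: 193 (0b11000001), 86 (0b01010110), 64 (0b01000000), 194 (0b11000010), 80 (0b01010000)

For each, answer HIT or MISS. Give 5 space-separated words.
vaddr=193: (3,0) not in TLB -> MISS, insert
vaddr=86: (1,2) not in TLB -> MISS, insert
vaddr=64: (1,0) not in TLB -> MISS, insert
vaddr=194: (3,0) in TLB -> HIT
vaddr=80: (1,2) in TLB -> HIT

Answer: MISS MISS MISS HIT HIT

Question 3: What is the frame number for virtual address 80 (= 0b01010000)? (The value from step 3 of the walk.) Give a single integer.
vaddr = 80: l1_idx=1, l2_idx=2
L1[1] = 1; L2[1][2] = 59

Answer: 59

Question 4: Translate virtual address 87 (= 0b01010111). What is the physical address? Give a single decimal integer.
Answer: 479

Derivation:
vaddr = 87 = 0b01010111
Split: l1_idx=1, l2_idx=2, offset=7
L1[1] = 1
L2[1][2] = 59
paddr = 59 * 8 + 7 = 479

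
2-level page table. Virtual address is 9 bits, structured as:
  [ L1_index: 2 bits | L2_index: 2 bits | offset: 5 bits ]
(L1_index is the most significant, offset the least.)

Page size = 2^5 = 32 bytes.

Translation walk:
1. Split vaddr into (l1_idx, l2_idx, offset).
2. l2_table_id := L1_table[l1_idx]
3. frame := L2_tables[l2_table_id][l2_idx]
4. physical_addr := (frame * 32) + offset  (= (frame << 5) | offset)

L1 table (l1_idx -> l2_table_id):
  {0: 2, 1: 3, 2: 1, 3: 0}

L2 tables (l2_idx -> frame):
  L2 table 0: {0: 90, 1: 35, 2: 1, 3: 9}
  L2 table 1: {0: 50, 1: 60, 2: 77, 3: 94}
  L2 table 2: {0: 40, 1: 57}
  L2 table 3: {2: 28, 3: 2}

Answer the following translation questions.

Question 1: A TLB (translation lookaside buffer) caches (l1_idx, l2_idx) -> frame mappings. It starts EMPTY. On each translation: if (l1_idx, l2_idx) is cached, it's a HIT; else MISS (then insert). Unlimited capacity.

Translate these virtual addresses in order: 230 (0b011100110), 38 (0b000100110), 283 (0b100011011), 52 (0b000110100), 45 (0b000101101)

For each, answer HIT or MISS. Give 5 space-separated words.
vaddr=230: (1,3) not in TLB -> MISS, insert
vaddr=38: (0,1) not in TLB -> MISS, insert
vaddr=283: (2,0) not in TLB -> MISS, insert
vaddr=52: (0,1) in TLB -> HIT
vaddr=45: (0,1) in TLB -> HIT

Answer: MISS MISS MISS HIT HIT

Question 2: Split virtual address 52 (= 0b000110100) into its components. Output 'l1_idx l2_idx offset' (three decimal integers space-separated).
Answer: 0 1 20

Derivation:
vaddr = 52 = 0b000110100
  top 2 bits -> l1_idx = 0
  next 2 bits -> l2_idx = 1
  bottom 5 bits -> offset = 20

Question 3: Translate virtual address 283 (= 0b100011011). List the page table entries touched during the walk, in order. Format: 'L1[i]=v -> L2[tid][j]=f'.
Answer: L1[2]=1 -> L2[1][0]=50

Derivation:
vaddr = 283 = 0b100011011
Split: l1_idx=2, l2_idx=0, offset=27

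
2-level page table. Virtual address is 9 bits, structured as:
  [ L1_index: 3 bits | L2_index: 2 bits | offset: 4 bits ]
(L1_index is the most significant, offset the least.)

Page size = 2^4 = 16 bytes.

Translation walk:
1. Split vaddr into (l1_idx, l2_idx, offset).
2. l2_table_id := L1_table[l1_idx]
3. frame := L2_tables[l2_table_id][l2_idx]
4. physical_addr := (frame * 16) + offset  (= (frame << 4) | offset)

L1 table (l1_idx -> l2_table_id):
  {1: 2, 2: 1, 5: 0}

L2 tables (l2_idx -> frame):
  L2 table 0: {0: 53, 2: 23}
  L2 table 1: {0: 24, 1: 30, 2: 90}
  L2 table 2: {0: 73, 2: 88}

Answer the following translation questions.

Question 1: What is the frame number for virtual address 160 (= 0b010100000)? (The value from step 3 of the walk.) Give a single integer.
vaddr = 160: l1_idx=2, l2_idx=2
L1[2] = 1; L2[1][2] = 90

Answer: 90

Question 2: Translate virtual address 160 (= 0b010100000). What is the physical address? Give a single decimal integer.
vaddr = 160 = 0b010100000
Split: l1_idx=2, l2_idx=2, offset=0
L1[2] = 1
L2[1][2] = 90
paddr = 90 * 16 + 0 = 1440

Answer: 1440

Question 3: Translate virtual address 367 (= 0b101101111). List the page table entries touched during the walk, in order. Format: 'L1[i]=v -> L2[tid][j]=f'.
vaddr = 367 = 0b101101111
Split: l1_idx=5, l2_idx=2, offset=15

Answer: L1[5]=0 -> L2[0][2]=23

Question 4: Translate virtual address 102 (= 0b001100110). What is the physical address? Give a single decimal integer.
vaddr = 102 = 0b001100110
Split: l1_idx=1, l2_idx=2, offset=6
L1[1] = 2
L2[2][2] = 88
paddr = 88 * 16 + 6 = 1414

Answer: 1414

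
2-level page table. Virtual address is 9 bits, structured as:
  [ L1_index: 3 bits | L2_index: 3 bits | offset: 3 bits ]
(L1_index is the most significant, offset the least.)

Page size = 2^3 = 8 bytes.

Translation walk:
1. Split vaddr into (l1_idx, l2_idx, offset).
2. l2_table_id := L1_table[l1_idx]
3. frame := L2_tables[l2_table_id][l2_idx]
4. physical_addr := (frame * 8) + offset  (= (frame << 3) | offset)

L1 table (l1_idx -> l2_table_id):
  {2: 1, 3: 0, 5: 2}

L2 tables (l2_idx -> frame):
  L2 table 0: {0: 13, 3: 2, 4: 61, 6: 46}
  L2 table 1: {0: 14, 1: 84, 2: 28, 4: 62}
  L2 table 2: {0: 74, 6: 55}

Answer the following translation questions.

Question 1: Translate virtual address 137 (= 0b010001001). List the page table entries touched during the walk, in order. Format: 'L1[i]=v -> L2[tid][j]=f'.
vaddr = 137 = 0b010001001
Split: l1_idx=2, l2_idx=1, offset=1

Answer: L1[2]=1 -> L2[1][1]=84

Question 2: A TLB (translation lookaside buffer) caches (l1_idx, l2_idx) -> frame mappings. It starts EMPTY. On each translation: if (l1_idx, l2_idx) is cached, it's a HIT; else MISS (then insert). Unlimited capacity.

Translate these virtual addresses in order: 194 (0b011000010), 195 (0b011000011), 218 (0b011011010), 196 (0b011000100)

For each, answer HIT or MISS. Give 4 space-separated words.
vaddr=194: (3,0) not in TLB -> MISS, insert
vaddr=195: (3,0) in TLB -> HIT
vaddr=218: (3,3) not in TLB -> MISS, insert
vaddr=196: (3,0) in TLB -> HIT

Answer: MISS HIT MISS HIT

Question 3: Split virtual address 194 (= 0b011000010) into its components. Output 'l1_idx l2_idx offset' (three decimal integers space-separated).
vaddr = 194 = 0b011000010
  top 3 bits -> l1_idx = 3
  next 3 bits -> l2_idx = 0
  bottom 3 bits -> offset = 2

Answer: 3 0 2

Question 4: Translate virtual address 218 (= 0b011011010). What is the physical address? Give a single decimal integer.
Answer: 18

Derivation:
vaddr = 218 = 0b011011010
Split: l1_idx=3, l2_idx=3, offset=2
L1[3] = 0
L2[0][3] = 2
paddr = 2 * 8 + 2 = 18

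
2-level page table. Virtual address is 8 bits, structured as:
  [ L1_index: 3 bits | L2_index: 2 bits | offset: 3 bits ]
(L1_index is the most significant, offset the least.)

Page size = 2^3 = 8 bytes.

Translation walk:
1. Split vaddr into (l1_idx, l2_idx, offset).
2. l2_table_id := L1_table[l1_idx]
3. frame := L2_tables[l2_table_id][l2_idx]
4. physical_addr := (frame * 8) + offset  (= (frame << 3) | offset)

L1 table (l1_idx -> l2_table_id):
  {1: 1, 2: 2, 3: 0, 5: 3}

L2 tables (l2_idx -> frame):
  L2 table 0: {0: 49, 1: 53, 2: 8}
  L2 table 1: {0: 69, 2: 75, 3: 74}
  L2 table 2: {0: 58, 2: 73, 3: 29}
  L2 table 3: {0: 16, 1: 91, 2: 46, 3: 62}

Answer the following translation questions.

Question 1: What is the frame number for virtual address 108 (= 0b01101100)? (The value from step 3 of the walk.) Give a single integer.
vaddr = 108: l1_idx=3, l2_idx=1
L1[3] = 0; L2[0][1] = 53

Answer: 53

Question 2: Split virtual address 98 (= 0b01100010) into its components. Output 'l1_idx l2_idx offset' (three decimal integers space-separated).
vaddr = 98 = 0b01100010
  top 3 bits -> l1_idx = 3
  next 2 bits -> l2_idx = 0
  bottom 3 bits -> offset = 2

Answer: 3 0 2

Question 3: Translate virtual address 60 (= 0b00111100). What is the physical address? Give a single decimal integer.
vaddr = 60 = 0b00111100
Split: l1_idx=1, l2_idx=3, offset=4
L1[1] = 1
L2[1][3] = 74
paddr = 74 * 8 + 4 = 596

Answer: 596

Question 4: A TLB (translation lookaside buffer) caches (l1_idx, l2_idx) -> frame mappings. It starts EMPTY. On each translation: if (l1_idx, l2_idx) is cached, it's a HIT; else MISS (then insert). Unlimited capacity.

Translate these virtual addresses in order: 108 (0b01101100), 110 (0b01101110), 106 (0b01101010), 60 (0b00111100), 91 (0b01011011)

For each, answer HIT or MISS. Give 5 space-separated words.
Answer: MISS HIT HIT MISS MISS

Derivation:
vaddr=108: (3,1) not in TLB -> MISS, insert
vaddr=110: (3,1) in TLB -> HIT
vaddr=106: (3,1) in TLB -> HIT
vaddr=60: (1,3) not in TLB -> MISS, insert
vaddr=91: (2,3) not in TLB -> MISS, insert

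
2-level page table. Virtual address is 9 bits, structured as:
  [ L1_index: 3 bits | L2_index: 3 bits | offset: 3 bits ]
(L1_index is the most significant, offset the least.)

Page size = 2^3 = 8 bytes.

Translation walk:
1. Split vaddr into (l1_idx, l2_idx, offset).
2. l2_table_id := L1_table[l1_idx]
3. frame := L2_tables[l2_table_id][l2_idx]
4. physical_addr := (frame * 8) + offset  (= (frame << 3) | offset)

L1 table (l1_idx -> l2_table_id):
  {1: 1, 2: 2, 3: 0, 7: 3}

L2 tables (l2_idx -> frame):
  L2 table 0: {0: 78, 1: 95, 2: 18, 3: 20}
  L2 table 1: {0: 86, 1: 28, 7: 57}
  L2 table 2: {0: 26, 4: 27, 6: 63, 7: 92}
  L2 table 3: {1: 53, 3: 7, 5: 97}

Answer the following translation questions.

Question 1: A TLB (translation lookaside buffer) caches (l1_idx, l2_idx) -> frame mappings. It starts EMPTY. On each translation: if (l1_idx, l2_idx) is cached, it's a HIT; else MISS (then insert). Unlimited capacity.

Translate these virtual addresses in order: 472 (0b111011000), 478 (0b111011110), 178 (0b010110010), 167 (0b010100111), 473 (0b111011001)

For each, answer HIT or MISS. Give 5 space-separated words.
Answer: MISS HIT MISS MISS HIT

Derivation:
vaddr=472: (7,3) not in TLB -> MISS, insert
vaddr=478: (7,3) in TLB -> HIT
vaddr=178: (2,6) not in TLB -> MISS, insert
vaddr=167: (2,4) not in TLB -> MISS, insert
vaddr=473: (7,3) in TLB -> HIT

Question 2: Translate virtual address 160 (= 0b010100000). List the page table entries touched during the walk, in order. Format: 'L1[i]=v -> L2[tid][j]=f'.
Answer: L1[2]=2 -> L2[2][4]=27

Derivation:
vaddr = 160 = 0b010100000
Split: l1_idx=2, l2_idx=4, offset=0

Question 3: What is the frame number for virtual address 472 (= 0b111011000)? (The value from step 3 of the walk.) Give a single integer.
vaddr = 472: l1_idx=7, l2_idx=3
L1[7] = 3; L2[3][3] = 7

Answer: 7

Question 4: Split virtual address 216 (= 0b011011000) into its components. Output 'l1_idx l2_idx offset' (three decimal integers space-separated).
Answer: 3 3 0

Derivation:
vaddr = 216 = 0b011011000
  top 3 bits -> l1_idx = 3
  next 3 bits -> l2_idx = 3
  bottom 3 bits -> offset = 0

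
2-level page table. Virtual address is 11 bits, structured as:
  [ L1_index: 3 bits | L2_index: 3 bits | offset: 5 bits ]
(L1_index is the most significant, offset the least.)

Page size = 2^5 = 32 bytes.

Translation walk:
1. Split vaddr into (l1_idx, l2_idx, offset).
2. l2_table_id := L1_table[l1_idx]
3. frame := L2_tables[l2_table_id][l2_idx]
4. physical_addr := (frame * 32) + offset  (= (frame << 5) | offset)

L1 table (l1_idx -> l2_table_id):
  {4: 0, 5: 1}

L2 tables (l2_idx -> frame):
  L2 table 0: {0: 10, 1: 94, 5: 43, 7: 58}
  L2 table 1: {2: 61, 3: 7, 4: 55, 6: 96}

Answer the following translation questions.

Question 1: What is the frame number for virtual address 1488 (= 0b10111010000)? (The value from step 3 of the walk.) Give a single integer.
Answer: 96

Derivation:
vaddr = 1488: l1_idx=5, l2_idx=6
L1[5] = 1; L2[1][6] = 96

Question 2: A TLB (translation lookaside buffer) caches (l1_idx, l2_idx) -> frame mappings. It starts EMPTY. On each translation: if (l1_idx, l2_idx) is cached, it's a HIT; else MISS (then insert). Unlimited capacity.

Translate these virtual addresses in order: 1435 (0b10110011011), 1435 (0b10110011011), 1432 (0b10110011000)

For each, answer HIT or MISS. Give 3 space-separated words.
vaddr=1435: (5,4) not in TLB -> MISS, insert
vaddr=1435: (5,4) in TLB -> HIT
vaddr=1432: (5,4) in TLB -> HIT

Answer: MISS HIT HIT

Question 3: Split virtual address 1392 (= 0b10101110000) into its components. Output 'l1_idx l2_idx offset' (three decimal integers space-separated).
Answer: 5 3 16

Derivation:
vaddr = 1392 = 0b10101110000
  top 3 bits -> l1_idx = 5
  next 3 bits -> l2_idx = 3
  bottom 5 bits -> offset = 16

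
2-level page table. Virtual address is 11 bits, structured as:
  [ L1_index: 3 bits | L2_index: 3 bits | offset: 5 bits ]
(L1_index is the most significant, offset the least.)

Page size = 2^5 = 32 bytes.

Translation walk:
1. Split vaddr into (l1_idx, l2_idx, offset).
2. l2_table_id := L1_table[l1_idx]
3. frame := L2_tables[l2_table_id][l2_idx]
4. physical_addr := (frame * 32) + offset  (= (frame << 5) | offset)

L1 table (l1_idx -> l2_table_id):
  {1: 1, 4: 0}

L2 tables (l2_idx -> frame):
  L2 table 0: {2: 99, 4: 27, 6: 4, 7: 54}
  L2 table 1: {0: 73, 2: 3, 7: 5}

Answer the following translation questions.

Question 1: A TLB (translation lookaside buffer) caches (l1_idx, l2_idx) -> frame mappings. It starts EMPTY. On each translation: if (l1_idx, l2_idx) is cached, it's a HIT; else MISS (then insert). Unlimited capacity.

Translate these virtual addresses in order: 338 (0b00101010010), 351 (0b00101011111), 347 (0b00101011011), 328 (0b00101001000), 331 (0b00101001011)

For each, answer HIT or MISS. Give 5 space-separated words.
vaddr=338: (1,2) not in TLB -> MISS, insert
vaddr=351: (1,2) in TLB -> HIT
vaddr=347: (1,2) in TLB -> HIT
vaddr=328: (1,2) in TLB -> HIT
vaddr=331: (1,2) in TLB -> HIT

Answer: MISS HIT HIT HIT HIT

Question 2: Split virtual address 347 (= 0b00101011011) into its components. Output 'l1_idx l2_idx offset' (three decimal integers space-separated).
Answer: 1 2 27

Derivation:
vaddr = 347 = 0b00101011011
  top 3 bits -> l1_idx = 1
  next 3 bits -> l2_idx = 2
  bottom 5 bits -> offset = 27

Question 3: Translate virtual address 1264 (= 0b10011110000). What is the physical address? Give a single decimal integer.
Answer: 1744

Derivation:
vaddr = 1264 = 0b10011110000
Split: l1_idx=4, l2_idx=7, offset=16
L1[4] = 0
L2[0][7] = 54
paddr = 54 * 32 + 16 = 1744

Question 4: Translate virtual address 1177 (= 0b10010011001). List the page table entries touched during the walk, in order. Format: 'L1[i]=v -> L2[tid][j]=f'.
vaddr = 1177 = 0b10010011001
Split: l1_idx=4, l2_idx=4, offset=25

Answer: L1[4]=0 -> L2[0][4]=27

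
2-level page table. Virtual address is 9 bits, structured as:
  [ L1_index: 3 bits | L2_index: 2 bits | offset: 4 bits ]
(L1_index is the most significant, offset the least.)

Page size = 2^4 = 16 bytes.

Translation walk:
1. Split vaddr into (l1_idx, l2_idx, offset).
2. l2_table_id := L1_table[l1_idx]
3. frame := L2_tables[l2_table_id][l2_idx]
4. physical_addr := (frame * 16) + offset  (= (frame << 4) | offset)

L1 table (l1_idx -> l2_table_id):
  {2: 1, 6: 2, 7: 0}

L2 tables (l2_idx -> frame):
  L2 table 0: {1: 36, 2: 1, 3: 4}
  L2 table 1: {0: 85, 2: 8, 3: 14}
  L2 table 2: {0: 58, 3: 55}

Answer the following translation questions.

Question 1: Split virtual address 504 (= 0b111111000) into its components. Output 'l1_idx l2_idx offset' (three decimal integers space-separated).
vaddr = 504 = 0b111111000
  top 3 bits -> l1_idx = 7
  next 2 bits -> l2_idx = 3
  bottom 4 bits -> offset = 8

Answer: 7 3 8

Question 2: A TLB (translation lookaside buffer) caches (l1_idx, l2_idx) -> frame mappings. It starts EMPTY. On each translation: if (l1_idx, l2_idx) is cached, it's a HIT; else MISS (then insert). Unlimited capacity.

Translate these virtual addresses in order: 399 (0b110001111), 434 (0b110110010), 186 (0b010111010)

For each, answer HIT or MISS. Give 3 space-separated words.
vaddr=399: (6,0) not in TLB -> MISS, insert
vaddr=434: (6,3) not in TLB -> MISS, insert
vaddr=186: (2,3) not in TLB -> MISS, insert

Answer: MISS MISS MISS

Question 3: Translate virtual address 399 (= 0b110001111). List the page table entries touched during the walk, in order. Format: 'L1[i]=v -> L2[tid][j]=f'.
Answer: L1[6]=2 -> L2[2][0]=58

Derivation:
vaddr = 399 = 0b110001111
Split: l1_idx=6, l2_idx=0, offset=15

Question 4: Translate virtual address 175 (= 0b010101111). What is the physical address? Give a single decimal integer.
Answer: 143

Derivation:
vaddr = 175 = 0b010101111
Split: l1_idx=2, l2_idx=2, offset=15
L1[2] = 1
L2[1][2] = 8
paddr = 8 * 16 + 15 = 143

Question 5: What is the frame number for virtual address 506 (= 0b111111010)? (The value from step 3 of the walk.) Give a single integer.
vaddr = 506: l1_idx=7, l2_idx=3
L1[7] = 0; L2[0][3] = 4

Answer: 4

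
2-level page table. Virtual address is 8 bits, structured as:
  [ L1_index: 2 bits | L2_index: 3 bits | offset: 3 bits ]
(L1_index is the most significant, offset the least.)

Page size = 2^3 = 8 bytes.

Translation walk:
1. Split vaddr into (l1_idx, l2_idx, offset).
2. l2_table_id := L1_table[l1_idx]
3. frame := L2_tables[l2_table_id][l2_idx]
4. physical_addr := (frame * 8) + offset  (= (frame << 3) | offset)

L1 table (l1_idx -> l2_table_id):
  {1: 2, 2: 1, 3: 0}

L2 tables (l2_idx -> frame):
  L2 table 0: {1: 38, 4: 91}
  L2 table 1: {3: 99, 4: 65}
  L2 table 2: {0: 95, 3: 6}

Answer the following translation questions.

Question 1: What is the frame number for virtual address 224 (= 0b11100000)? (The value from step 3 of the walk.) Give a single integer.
vaddr = 224: l1_idx=3, l2_idx=4
L1[3] = 0; L2[0][4] = 91

Answer: 91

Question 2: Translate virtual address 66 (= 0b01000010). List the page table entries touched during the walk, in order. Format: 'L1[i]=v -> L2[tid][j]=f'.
vaddr = 66 = 0b01000010
Split: l1_idx=1, l2_idx=0, offset=2

Answer: L1[1]=2 -> L2[2][0]=95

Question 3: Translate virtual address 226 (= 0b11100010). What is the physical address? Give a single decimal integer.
Answer: 730

Derivation:
vaddr = 226 = 0b11100010
Split: l1_idx=3, l2_idx=4, offset=2
L1[3] = 0
L2[0][4] = 91
paddr = 91 * 8 + 2 = 730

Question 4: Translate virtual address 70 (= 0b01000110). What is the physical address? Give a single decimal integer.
vaddr = 70 = 0b01000110
Split: l1_idx=1, l2_idx=0, offset=6
L1[1] = 2
L2[2][0] = 95
paddr = 95 * 8 + 6 = 766

Answer: 766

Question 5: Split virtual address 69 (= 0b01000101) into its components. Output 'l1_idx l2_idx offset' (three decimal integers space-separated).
Answer: 1 0 5

Derivation:
vaddr = 69 = 0b01000101
  top 2 bits -> l1_idx = 1
  next 3 bits -> l2_idx = 0
  bottom 3 bits -> offset = 5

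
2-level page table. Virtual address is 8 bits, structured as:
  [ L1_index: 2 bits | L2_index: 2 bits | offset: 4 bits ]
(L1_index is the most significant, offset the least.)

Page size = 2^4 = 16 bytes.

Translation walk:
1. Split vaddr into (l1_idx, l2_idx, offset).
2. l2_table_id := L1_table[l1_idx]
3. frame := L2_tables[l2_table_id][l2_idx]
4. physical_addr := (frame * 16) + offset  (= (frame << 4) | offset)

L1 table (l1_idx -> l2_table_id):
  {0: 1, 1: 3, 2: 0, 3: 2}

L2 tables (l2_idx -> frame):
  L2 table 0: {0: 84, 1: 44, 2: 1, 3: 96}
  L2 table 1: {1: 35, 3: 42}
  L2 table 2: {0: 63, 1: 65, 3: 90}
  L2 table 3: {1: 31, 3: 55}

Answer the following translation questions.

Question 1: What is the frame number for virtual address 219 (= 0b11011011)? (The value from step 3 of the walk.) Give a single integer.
Answer: 65

Derivation:
vaddr = 219: l1_idx=3, l2_idx=1
L1[3] = 2; L2[2][1] = 65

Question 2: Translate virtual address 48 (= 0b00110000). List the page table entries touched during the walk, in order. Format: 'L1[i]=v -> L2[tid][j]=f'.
Answer: L1[0]=1 -> L2[1][3]=42

Derivation:
vaddr = 48 = 0b00110000
Split: l1_idx=0, l2_idx=3, offset=0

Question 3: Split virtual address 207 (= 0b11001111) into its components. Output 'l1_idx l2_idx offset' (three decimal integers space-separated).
Answer: 3 0 15

Derivation:
vaddr = 207 = 0b11001111
  top 2 bits -> l1_idx = 3
  next 2 bits -> l2_idx = 0
  bottom 4 bits -> offset = 15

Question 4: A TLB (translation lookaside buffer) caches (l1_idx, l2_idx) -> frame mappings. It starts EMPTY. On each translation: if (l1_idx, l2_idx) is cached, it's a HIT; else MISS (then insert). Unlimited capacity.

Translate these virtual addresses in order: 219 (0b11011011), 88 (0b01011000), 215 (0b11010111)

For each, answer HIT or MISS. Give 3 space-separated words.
Answer: MISS MISS HIT

Derivation:
vaddr=219: (3,1) not in TLB -> MISS, insert
vaddr=88: (1,1) not in TLB -> MISS, insert
vaddr=215: (3,1) in TLB -> HIT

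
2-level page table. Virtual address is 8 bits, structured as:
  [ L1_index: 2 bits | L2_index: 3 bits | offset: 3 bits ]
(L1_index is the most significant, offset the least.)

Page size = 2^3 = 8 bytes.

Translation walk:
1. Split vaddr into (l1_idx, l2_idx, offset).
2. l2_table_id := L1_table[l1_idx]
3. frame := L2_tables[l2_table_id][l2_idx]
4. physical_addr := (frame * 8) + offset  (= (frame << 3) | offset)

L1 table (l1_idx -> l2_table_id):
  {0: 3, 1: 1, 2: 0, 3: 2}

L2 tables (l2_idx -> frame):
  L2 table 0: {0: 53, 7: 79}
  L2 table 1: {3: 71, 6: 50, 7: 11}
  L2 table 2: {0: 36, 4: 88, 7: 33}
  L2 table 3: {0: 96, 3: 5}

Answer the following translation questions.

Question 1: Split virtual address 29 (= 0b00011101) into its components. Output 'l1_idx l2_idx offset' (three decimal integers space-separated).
Answer: 0 3 5

Derivation:
vaddr = 29 = 0b00011101
  top 2 bits -> l1_idx = 0
  next 3 bits -> l2_idx = 3
  bottom 3 bits -> offset = 5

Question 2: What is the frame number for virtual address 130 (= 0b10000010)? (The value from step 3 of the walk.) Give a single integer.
Answer: 53

Derivation:
vaddr = 130: l1_idx=2, l2_idx=0
L1[2] = 0; L2[0][0] = 53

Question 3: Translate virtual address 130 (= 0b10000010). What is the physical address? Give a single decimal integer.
vaddr = 130 = 0b10000010
Split: l1_idx=2, l2_idx=0, offset=2
L1[2] = 0
L2[0][0] = 53
paddr = 53 * 8 + 2 = 426

Answer: 426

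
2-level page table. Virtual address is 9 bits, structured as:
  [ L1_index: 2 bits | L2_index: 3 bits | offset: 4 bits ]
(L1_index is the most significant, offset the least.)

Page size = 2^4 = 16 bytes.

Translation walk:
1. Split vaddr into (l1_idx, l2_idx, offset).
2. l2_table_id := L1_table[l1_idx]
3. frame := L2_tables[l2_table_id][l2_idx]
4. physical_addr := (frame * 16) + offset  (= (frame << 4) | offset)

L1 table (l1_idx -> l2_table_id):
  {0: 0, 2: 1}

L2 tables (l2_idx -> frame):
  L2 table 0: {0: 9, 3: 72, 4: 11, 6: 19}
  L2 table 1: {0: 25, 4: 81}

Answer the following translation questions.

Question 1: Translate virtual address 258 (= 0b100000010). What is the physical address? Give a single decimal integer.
vaddr = 258 = 0b100000010
Split: l1_idx=2, l2_idx=0, offset=2
L1[2] = 1
L2[1][0] = 25
paddr = 25 * 16 + 2 = 402

Answer: 402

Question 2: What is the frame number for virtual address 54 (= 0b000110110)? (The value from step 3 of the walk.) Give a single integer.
Answer: 72

Derivation:
vaddr = 54: l1_idx=0, l2_idx=3
L1[0] = 0; L2[0][3] = 72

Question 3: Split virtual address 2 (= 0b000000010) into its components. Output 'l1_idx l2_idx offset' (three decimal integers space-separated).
Answer: 0 0 2

Derivation:
vaddr = 2 = 0b000000010
  top 2 bits -> l1_idx = 0
  next 3 bits -> l2_idx = 0
  bottom 4 bits -> offset = 2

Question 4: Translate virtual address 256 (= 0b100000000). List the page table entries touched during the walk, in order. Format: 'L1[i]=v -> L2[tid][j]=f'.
vaddr = 256 = 0b100000000
Split: l1_idx=2, l2_idx=0, offset=0

Answer: L1[2]=1 -> L2[1][0]=25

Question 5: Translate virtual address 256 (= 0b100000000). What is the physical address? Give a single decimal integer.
vaddr = 256 = 0b100000000
Split: l1_idx=2, l2_idx=0, offset=0
L1[2] = 1
L2[1][0] = 25
paddr = 25 * 16 + 0 = 400

Answer: 400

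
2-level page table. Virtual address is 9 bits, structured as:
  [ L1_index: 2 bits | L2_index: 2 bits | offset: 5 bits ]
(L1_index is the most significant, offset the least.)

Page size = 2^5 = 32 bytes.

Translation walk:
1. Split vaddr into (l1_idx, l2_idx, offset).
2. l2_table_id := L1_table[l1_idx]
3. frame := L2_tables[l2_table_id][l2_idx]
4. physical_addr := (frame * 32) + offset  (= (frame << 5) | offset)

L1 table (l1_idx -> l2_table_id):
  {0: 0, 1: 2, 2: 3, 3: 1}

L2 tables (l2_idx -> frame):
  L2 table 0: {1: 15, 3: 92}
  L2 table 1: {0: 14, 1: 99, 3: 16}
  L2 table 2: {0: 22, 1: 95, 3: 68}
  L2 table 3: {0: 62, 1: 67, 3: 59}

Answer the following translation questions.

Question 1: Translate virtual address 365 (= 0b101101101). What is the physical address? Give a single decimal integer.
Answer: 1901

Derivation:
vaddr = 365 = 0b101101101
Split: l1_idx=2, l2_idx=3, offset=13
L1[2] = 3
L2[3][3] = 59
paddr = 59 * 32 + 13 = 1901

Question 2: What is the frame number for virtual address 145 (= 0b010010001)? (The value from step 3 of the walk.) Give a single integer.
Answer: 22

Derivation:
vaddr = 145: l1_idx=1, l2_idx=0
L1[1] = 2; L2[2][0] = 22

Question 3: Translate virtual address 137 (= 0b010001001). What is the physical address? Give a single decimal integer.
vaddr = 137 = 0b010001001
Split: l1_idx=1, l2_idx=0, offset=9
L1[1] = 2
L2[2][0] = 22
paddr = 22 * 32 + 9 = 713

Answer: 713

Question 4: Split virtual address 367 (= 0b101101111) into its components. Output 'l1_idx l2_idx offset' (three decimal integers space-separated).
Answer: 2 3 15

Derivation:
vaddr = 367 = 0b101101111
  top 2 bits -> l1_idx = 2
  next 2 bits -> l2_idx = 3
  bottom 5 bits -> offset = 15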